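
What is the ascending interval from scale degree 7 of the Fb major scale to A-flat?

perfect fourth

Scale degree 7 of Fb major is Eb.
Eb up to Ab: letters E→A make it a fourth; 5 semitones makes it perfect.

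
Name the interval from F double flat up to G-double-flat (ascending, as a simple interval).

The letter names run F→G, a span of 1 letter step, so the interval is some kind of second.
Fbb to Gbb is 2 semitones. A major second is 2, so 2 makes it major.

major second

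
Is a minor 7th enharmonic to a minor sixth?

No

A minor seventh spans 10 semitones; a minor sixth spans 8.
The spans differ, so they are not enharmonic equivalents.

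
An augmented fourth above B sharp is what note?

E##

B up a perfect fourth is E, so the target letter is E.
From B#, an augmented fourth is 6 semitones up: E##.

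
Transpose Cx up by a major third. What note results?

A third above C lands on the letter E.
A major third spans 4 semitones, so C## moves to pitch class 6. On the letter E that is E##.

E##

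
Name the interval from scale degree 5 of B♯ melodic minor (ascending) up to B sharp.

Scale degree 5 of B# melodic minor (ascending) is F##.
F## up to B#: letters F→B make it a fourth; 5 semitones makes it perfect.

perfect fourth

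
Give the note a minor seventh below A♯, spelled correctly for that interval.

A down a major seventh is Bb, so the target letter is B.
From A#, a minor seventh is 10 semitones down: B#.

B#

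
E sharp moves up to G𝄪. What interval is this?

The letter names run E→G, a span of 2 letter steps, so the interval is some kind of third.
E# to G## is 4 semitones. A major third is 4, so 4 makes it major.

major third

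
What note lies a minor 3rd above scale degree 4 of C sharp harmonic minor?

Scale degree 4 of C# harmonic minor is F#.
A minor third (3 semitones) above F# lands on the letter A, giving A.

A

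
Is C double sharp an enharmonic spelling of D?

C## is pitch class 2; D is pitch class 2.
All spellings map to pitch class 2, so they are enharmonically equivalent.

Yes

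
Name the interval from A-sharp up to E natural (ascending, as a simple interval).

diminished fifth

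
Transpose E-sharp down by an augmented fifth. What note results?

A

E down a perfect fifth is A, so the target letter is A.
From E#, an augmented fifth is 8 semitones down: A.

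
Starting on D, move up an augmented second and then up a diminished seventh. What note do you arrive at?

D

An augmented second up from D is E# (letter E, 3 semitones up).
A diminished seventh up from E# is D (letter D, 9 semitones up).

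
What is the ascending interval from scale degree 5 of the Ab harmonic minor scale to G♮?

major third

Scale degree 5 of Ab harmonic minor is Eb.
Eb up to G: letters E→G make it a third; 4 semitones makes it major.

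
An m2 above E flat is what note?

Fb

E up a major second is F#, so the target letter is F.
From Eb, a minor second is 1 semitone up: Fb.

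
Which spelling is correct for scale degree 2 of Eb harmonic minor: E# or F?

F

Each scale degree takes a distinct letter name. Degree 2 of a scale on E must use the letter F.
F and E# are enharmonically the same pitch, but only F uses the letter F, so it is the correct spelling here.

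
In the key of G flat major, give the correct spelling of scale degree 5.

Db

The Gb major scale runs Gb Ab Bb Cb Db Eb F.
Degree 5 is Db.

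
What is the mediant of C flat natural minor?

Ebb

The Cb natural minor scale runs Cb Db Ebb Fb Gb Abb Bbb.
Degree 3 is Ebb.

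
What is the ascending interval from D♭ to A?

Counting letters D–E–F–G–A gives a fifth.
Db→A = 8 semitones, 1 wider than the perfect fifth (7), so augmented.

augmented fifth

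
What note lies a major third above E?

E up a major third is G#, so the target letter is G.
From E, a major third is 4 semitones up: G#.

G#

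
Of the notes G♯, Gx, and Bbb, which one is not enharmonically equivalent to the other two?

In 12-tone equal temperament, enharmonic equivalents share a pitch class. G# is pitch class 8; G## is pitch class 9; Bbb is pitch class 9.
G## and Bbb share pitch class 9, while G# is pitch class 8.

G#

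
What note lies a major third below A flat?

Fb

A third below A lands on the letter F.
A major third spans 4 semitones, so Ab moves to pitch class 4. On the letter F that is Fb.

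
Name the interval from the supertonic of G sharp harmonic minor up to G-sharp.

The supertonic of G# harmonic minor is A#.
A# up to G#: letters A→G make it a seventh; 10 semitones makes it minor.

minor seventh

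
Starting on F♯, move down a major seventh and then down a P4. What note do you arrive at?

D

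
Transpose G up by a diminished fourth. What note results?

G up a perfect fourth is C, so the target letter is C.
From G, a diminished fourth is 4 semitones up: Cb.

Cb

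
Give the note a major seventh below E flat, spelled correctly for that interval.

A seventh below E lands on the letter F.
A major seventh spans 11 semitones, so Eb moves to pitch class 4. On the letter F that is Fb.

Fb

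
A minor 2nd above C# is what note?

A second above C lands on the letter D.
A minor second spans 1 semitone, so C# moves to pitch class 2. On the letter D that is D.

D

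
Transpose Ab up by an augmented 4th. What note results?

D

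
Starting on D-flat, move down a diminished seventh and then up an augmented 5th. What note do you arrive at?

A diminished seventh down from Db is E (letter E, 9 semitones down).
An augmented fifth up from E is B# (letter B, 8 semitones up).

B#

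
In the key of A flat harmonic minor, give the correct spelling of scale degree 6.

Fb

The Ab harmonic minor scale runs Ab Bb Cb Db Eb Fb G.
Degree 6 is Fb.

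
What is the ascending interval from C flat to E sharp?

doubly augmented third

Counting letters C–D–E gives a third.
Cb→E# = 6 semitones, 2 wider than the major third (4), so doubly augmented.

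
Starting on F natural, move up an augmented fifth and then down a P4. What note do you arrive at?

G#

An augmented fifth up from F is C# (letter C, 8 semitones up).
A perfect fourth down from C# is G# (letter G, 5 semitones down).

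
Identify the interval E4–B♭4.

Counting letters E–F–G–A–B gives a fifth.
E→Bb = 6 semitones, 1 narrower than the perfect fifth (7), so diminished.

diminished fifth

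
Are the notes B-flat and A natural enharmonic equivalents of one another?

Bb is pitch class 10; A is pitch class 9.
The pitch classes differ (10 vs. 9), so they are not enharmonic equivalents.

No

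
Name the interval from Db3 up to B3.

The letter names run D→B, a span of 5 letter steps, so the interval is some kind of sixth.
Db to B is 10 semitones. A major sixth is 9, so 10 makes it augmented.

augmented sixth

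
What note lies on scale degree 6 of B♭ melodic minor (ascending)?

G

The Bb melodic minor (ascending) scale runs Bb C Db Eb F G A.
Degree 6 is G.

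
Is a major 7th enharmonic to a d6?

A major seventh spans 11 semitones; a diminished sixth spans 7.
The spans differ, so they are not enharmonic equivalents.

No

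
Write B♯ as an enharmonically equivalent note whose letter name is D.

Dbb

Plain D sits 2 semitones above B#, so on the letter D the same pitch needs a double flat: Dbb.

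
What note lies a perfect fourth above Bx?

A fourth above B lands on the letter E.
A perfect fourth spans 5 semitones, so B## moves to pitch class 6. On the letter E that is E##.

E##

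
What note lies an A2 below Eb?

Dbb

A second below E lands on the letter D.
An augmented second spans 3 semitones, so Eb moves to pitch class 0. On the letter D that is Dbb.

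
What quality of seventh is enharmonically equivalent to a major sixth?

diminished

A major sixth spans 9 semitones.
A seventh spanning 9 semitones is diminished (the major seventh is 11).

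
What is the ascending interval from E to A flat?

diminished fourth

The letter names run E→A, a span of 3 letter steps, so the interval is some kind of fourth.
E to Ab is 4 semitones. A perfect fourth is 5, so 4 makes it diminished.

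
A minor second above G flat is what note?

A second above G lands on the letter A.
A minor second spans 1 semitone, so Gb moves to pitch class 7. On the letter A that is Abb.

Abb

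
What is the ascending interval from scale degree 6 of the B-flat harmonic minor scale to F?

major seventh

Scale degree 6 of Bb harmonic minor is Gb.
Gb up to F: letters G→F make it a seventh; 11 semitones makes it major.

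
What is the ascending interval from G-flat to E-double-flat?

minor sixth

The letter names run G→E, a span of 5 letter steps, so the interval is some kind of sixth.
Gb to Ebb is 8 semitones. A major sixth is 9, so 8 makes it minor.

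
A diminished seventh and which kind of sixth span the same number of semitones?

A diminished seventh spans 9 semitones.
A sixth spanning 9 semitones is major (the major sixth is 9).

major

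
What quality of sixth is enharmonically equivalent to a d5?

doubly diminished

A diminished fifth spans 6 semitones.
A sixth spanning 6 semitones is doubly diminished (the major sixth is 9).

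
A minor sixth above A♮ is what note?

F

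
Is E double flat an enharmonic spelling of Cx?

Ebb = pitch class 2 and C## = pitch class 2 — the same pitch class, so they are enharmonic equivalents.

Yes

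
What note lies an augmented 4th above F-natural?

F up a perfect fourth is Bb, so the target letter is B.
From F, an augmented fourth is 6 semitones up: B.

B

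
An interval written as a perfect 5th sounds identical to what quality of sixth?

diminished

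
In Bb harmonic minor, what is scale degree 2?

C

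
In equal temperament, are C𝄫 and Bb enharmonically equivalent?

Cbb = pitch class 10 and Bb = pitch class 10 — the same pitch class, so they are enharmonic equivalents.

Yes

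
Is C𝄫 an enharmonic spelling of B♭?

Yes

Cbb = pitch class 10 and Bb = pitch class 10 — the same pitch class, so they are enharmonic equivalents.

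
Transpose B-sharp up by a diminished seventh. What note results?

B up a major seventh is A#, so the target letter is A.
From B#, a diminished seventh is 9 semitones up: A.

A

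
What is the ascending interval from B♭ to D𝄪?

Counting letters B–C–D gives a third.
Bb→D## = 6 semitones, 2 wider than the major third (4), so doubly augmented.

doubly augmented third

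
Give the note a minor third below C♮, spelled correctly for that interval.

A

A third below C lands on the letter A.
A minor third spans 3 semitones, so C moves to pitch class 9. On the letter A that is A.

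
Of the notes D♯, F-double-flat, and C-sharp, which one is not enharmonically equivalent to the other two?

In 12-tone equal temperament, enharmonic equivalents share a pitch class. D# is pitch class 3; Fbb is pitch class 3; C# is pitch class 1.
D# and Fbb share pitch class 3, while C# is pitch class 1.

C#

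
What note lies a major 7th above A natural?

A up a major seventh is G#, so the target letter is G.
From A, a major seventh is 11 semitones up: G#.

G#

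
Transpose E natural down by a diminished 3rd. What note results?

C##

E down a major third is C, so the target letter is C.
From E, a diminished third is 2 semitones down: C##.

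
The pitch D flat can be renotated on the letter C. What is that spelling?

C#

Db is pitch class 1. The letter C alone is pitch class 0.
To reach pitch class 1 from C requires an offset of +1 semitone, i.e. sharp: C#.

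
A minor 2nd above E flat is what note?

A second above E lands on the letter F.
A minor second spans 1 semitone, so Eb moves to pitch class 4. On the letter F that is Fb.

Fb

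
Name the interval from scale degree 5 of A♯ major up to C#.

Scale degree 5 of A# major is E#.
E# up to C#: letters E→C make it a sixth; 8 semitones makes it minor.

minor sixth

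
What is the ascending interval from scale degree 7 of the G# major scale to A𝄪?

Scale degree 7 of G# major is F##.
F## up to A##: letters F→A make it a third; 4 semitones makes it major.

major third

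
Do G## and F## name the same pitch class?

No

Two spellings are enharmonically equivalent only if they share a pitch class.
Here G## → 9, F## → 7; 7 ≠ 9, so they are not.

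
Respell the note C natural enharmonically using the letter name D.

C is pitch class 0. The letter D alone is pitch class 2.
To reach pitch class 0 from D requires an offset of -2 semitones, i.e. double flat: Dbb.

Dbb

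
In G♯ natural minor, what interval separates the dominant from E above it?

The dominant of G# natural minor is D#.
D# up to E: letters D→E make it a second; 1 semitone makes it minor.

minor second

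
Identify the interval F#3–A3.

minor third

The letter names run F→A, a span of 2 letter steps, so the interval is some kind of third.
F# to A is 3 semitones. A major third is 4, so 3 makes it minor.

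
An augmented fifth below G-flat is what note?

Cbb

G down a perfect fifth is C, so the target letter is C.
From Gb, an augmented fifth is 8 semitones down: Cbb.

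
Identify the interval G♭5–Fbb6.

diminished seventh

The letter names run G→F, a span of 6 letter steps, so the interval is some kind of seventh.
Gb to Fbb is 9 semitones. A major seventh is 11, so 9 makes it diminished.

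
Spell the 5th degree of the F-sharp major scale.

Degree 5 takes the letter 4 steps above F, which is C.
In major, degree 5 sits 7 semitones above the tonic. F# + 7 semitones is pitch class 1, spelled on C as C#.

C#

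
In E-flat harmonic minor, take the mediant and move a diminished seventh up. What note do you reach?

The mediant of Eb harmonic minor is Gb.
A diminished seventh (9 semitones) above Gb lands on the letter F, giving Fbb.

Fbb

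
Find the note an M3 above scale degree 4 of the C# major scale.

A#

Scale degree 4 of C# major is F#.
A major third (4 semitones) above F# lands on the letter A, giving A#.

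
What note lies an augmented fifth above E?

B#

A fifth above E lands on the letter B.
An augmented fifth spans 8 semitones, so E moves to pitch class 0. On the letter B that is B#.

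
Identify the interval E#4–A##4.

Counting letters E–F–G–A gives a fourth.
E#→A## = 6 semitones, 1 wider than the perfect fourth (5), so augmented.

augmented fourth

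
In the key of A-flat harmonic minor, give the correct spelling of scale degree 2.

Degree 2 takes the letter 1 step above A, which is B.
In harmonic minor, degree 2 sits 2 semitones above the tonic. Ab + 2 semitones is pitch class 10, spelled on B as Bb.

Bb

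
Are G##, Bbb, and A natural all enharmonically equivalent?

G## = pitch class 9 and Bbb = pitch class 9 and A = pitch class 9 — the same pitch class, so they are enharmonic equivalents.

Yes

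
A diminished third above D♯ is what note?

A third above D lands on the letter F.
A diminished third spans 2 semitones, so D# moves to pitch class 5. On the letter F that is F.

F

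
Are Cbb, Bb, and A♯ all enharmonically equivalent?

Cbb = pitch class 10 and Bb = pitch class 10 and A# = pitch class 10 — the same pitch class, so they are enharmonic equivalents.

Yes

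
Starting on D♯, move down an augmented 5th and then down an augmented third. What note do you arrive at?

Ebb

An augmented fifth down from D# is G (letter G, 8 semitones down).
An augmented third down from G is Ebb (letter E, 5 semitones down).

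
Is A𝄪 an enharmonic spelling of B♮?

Yes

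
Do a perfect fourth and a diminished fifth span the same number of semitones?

A perfect fourth spans 5 semitones; a diminished fifth spans 6.
The spans differ, so they are not enharmonic equivalents.

No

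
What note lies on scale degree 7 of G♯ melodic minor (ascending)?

F##

Degree 7 takes the letter 6 steps above G, which is F.
In melodic minor (ascending), degree 7 sits 11 semitones above the tonic. G# + 11 semitones is pitch class 7, spelled on F as F##.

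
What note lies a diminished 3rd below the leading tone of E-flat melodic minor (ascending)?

B#

The leading tone of Eb melodic minor (ascending) is D.
A diminished third (2 semitones) below D lands on the letter B, giving B#.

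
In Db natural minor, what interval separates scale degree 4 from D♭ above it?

perfect fifth

Scale degree 4 of Db natural minor is Gb.
Gb up to Db: letters G→D make it a fifth; 7 semitones makes it perfect.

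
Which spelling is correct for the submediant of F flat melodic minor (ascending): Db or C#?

Each scale degree takes a distinct letter name. Degree 6 of a scale on F must use the letter D.
Db and C# are enharmonically the same pitch, but only Db uses the letter D, so it is the correct spelling here.

Db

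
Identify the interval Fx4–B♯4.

The letter names run F→B, a span of 3 letter steps, so the interval is some kind of fourth.
F## to B# is 5 semitones. A perfect fourth is 5, so 5 makes it perfect.

perfect fourth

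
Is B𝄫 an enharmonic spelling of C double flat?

Two spellings are enharmonically equivalent only if they share a pitch class.
Here Bbb → 9, Cbb → 10; 9 ≠ 10, so they are not.

No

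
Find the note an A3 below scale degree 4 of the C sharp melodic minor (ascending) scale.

Scale degree 4 of C# melodic minor (ascending) is F#.
An augmented third (5 semitones) below F# lands on the letter D, giving Db.

Db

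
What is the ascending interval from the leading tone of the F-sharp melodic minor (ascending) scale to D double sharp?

major seventh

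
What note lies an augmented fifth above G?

A fifth above G lands on the letter D.
An augmented fifth spans 8 semitones, so G moves to pitch class 3. On the letter D that is D#.

D#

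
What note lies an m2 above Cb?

A second above C lands on the letter D.
A minor second spans 1 semitone, so Cb moves to pitch class 0. On the letter D that is Dbb.

Dbb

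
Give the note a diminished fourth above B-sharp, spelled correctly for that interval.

E

B up a perfect fourth is E, so the target letter is E.
From B#, a diminished fourth is 4 semitones up: E.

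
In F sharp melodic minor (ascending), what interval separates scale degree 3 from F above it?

minor sixth

Scale degree 3 of F# melodic minor (ascending) is A.
A up to F: letters A→F make it a sixth; 8 semitones makes it minor.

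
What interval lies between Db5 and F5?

Counting letters D–E–F gives a third.
Db→F = 4 semitones, exactly the major third.

major third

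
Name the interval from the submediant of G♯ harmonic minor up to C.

The submediant of G# harmonic minor is E.
E up to C: letters E→C make it a sixth; 8 semitones makes it minor.

minor sixth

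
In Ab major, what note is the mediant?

C

The Ab major scale runs Ab Bb C Db Eb F G.
Degree 3 is C.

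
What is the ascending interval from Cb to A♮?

augmented sixth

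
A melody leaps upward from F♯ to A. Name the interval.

minor third

The letter names run F→A, a span of 2 letter steps, so the interval is some kind of third.
F# to A is 3 semitones. A major third is 4, so 3 makes it minor.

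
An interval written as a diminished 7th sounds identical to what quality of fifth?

doubly augmented

A diminished seventh spans 9 semitones.
A fifth spanning 9 semitones is doubly augmented (the perfect fifth is 7).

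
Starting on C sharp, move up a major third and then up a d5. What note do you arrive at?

B

A major third up from C# is E# (letter E, 4 semitones up).
A diminished fifth up from E# is B (letter B, 6 semitones up).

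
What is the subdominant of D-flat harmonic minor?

The Db harmonic minor scale runs Db Eb Fb Gb Ab Bbb C.
Degree 4 is Gb.

Gb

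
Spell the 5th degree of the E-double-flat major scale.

Bbb

Degree 5 takes the letter 4 steps above E, which is B.
In major, degree 5 sits 7 semitones above the tonic. Ebb + 7 semitones is pitch class 9, spelled on B as Bbb.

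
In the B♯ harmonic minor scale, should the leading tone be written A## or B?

Each scale degree takes a distinct letter name. Degree 7 of a scale on B must use the letter A.
A## and B are enharmonically the same pitch, but only A## uses the letter A, so it is the correct spelling here.

A##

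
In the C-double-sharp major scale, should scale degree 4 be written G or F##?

Each scale degree takes a distinct letter name. Degree 4 of a scale on C must use the letter F.
F## and G are enharmonically the same pitch, but only F## uses the letter F, so it is the correct spelling here.

F##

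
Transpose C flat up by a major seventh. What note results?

Bb

C up a major seventh is B, so the target letter is B.
From Cb, a major seventh is 11 semitones up: Bb.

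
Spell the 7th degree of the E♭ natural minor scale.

Degree 7 takes the letter 6 steps above E, which is D.
In natural minor, degree 7 sits 10 semitones above the tonic. Eb + 10 semitones is pitch class 1, spelled on D as Db.

Db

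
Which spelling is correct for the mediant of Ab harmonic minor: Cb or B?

Each scale degree takes a distinct letter name. Degree 3 of a scale on A must use the letter C.
Cb and B are enharmonically the same pitch, but only Cb uses the letter C, so it is the correct spelling here.

Cb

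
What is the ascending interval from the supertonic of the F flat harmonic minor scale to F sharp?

The supertonic of Fb harmonic minor is Gb.
Gb up to F#: letters G→F make it a seventh; 12 semitones makes it augmented.

augmented seventh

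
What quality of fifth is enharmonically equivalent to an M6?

A major sixth spans 9 semitones.
A fifth spanning 9 semitones is doubly augmented (the perfect fifth is 7).

doubly augmented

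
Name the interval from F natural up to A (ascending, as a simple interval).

major third

Counting letters F–G–A gives a third.
F→A = 4 semitones, exactly the major third.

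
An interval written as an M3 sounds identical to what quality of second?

doubly augmented

A major third spans 4 semitones.
A second spanning 4 semitones is doubly augmented (the major second is 2).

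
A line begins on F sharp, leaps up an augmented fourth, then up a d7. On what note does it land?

A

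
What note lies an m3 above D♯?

F#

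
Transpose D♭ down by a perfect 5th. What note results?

A fifth below D lands on the letter G.
A perfect fifth spans 7 semitones, so Db moves to pitch class 6. On the letter G that is Gb.

Gb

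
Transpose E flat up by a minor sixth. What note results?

A sixth above E lands on the letter C.
A minor sixth spans 8 semitones, so Eb moves to pitch class 11. On the letter C that is Cb.

Cb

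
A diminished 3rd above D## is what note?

F#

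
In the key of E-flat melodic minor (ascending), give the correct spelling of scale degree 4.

The Eb melodic minor (ascending) scale runs Eb F Gb Ab Bb C D.
Degree 4 is Ab.

Ab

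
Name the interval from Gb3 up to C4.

Counting letters G–A–B–C gives a fourth.
Gb→C = 6 semitones, 1 wider than the perfect fourth (5), so augmented.

augmented fourth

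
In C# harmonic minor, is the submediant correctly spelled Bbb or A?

A

Each scale degree takes a distinct letter name. Degree 6 of a scale on C must use the letter A.
A and Bbb are enharmonically the same pitch, but only A uses the letter A, so it is the correct spelling here.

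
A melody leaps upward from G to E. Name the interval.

Counting letters G–A–B–C–D–E gives a sixth.
G→E = 9 semitones, exactly the major sixth.

major sixth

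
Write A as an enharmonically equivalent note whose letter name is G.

Plain G sits 2 semitones below A, so on the letter G the same pitch needs a double sharp: G##.

G##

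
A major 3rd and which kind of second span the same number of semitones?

doubly augmented

A major third spans 4 semitones.
A second spanning 4 semitones is doubly augmented (the major second is 2).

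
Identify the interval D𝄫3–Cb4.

major seventh

The letter names run D→C, a span of 6 letter steps, so the interval is some kind of seventh.
Dbb to Cb is 11 semitones. A major seventh is 11, so 11 makes it major.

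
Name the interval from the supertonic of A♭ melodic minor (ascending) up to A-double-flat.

diminished seventh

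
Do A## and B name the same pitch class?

A## = pitch class 11 and B = pitch class 11 — the same pitch class, so they are enharmonic equivalents.

Yes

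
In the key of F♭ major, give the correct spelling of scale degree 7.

The Fb major scale runs Fb Gb Ab Bbb Cb Db Eb.
Degree 7 is Eb.

Eb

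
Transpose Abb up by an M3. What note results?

Cb

A third above A lands on the letter C.
A major third spans 4 semitones, so Abb moves to pitch class 11. On the letter C that is Cb.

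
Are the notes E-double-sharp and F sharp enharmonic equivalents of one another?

E## is pitch class 6; F# is pitch class 6.
All spellings map to pitch class 6, so they are enharmonically equivalent.

Yes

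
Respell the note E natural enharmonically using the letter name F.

Fb

Plain F sits 1 semitone above E, so on the letter F the same pitch needs a flat: Fb.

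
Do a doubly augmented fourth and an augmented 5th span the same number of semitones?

A doubly augmented fourth spans 7 semitones; an augmented fifth spans 8.
The spans differ, so they are not enharmonic equivalents.

No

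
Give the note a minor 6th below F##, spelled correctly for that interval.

A sixth below F lands on the letter A.
A minor sixth spans 8 semitones, so F## moves to pitch class 11. On the letter A that is A##.

A##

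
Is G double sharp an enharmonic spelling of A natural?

Yes

G## = pitch class 9 and A = pitch class 9 — the same pitch class, so they are enharmonic equivalents.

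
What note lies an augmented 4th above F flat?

Bb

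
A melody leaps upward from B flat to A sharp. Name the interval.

augmented seventh

The letter names run B→A, a span of 6 letter steps, so the interval is some kind of seventh.
Bb to A# is 12 semitones. A major seventh is 11, so 12 makes it augmented.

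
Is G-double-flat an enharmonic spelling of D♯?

Gbb is pitch class 5; D# is pitch class 3.
The pitch classes differ (5 vs. 3), so they are not enharmonic equivalents.

No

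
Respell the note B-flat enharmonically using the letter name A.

Bb is pitch class 10. The letter A alone is pitch class 9.
To reach pitch class 10 from A requires an offset of +1 semitone, i.e. sharp: A#.

A#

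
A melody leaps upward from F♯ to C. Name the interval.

Counting letters F–G–A–B–C gives a fifth.
F#→C = 6 semitones, 1 narrower than the perfect fifth (7), so diminished.

diminished fifth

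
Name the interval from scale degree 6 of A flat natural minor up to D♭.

major sixth

Scale degree 6 of Ab natural minor is Fb.
Fb up to Db: letters F→D make it a sixth; 9 semitones makes it major.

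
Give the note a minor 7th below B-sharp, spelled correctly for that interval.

B down a major seventh is C, so the target letter is C.
From B#, a minor seventh is 10 semitones down: C##.

C##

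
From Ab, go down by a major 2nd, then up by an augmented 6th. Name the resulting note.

E

A major second down from Ab is Gb (letter G, 2 semitones down).
An augmented sixth up from Gb is E (letter E, 10 semitones up).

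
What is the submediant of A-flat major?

F

Degree 6 takes the letter 5 steps above A, which is F.
In major, degree 6 sits 9 semitones above the tonic. Ab + 9 semitones is pitch class 5, spelled on F as F.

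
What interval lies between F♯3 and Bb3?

diminished fourth

The letter names run F→B, a span of 3 letter steps, so the interval is some kind of fourth.
F# to Bb is 4 semitones. A perfect fourth is 5, so 4 makes it diminished.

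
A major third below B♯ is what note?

B down a major third is G, so the target letter is G.
From B#, a major third is 4 semitones down: G#.

G#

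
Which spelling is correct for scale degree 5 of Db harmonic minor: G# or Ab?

Ab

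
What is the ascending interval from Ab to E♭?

Counting letters A–B–C–D–E gives a fifth.
Ab→Eb = 7 semitones, exactly the perfect fifth.

perfect fifth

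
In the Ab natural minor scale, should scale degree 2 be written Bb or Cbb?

Bb

Each scale degree takes a distinct letter name. Degree 2 of a scale on A must use the letter B.
Bb and Cbb are enharmonically the same pitch, but only Bb uses the letter B, so it is the correct spelling here.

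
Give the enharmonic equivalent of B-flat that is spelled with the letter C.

Cbb

Bb is pitch class 10. The letter C alone is pitch class 0.
To reach pitch class 10 from C requires an offset of -2 semitones, i.e. double flat: Cbb.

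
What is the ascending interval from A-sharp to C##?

The letter names run A→C, a span of 2 letter steps, so the interval is some kind of third.
A# to C## is 4 semitones. A major third is 4, so 4 makes it major.

major third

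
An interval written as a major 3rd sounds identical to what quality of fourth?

diminished

A major third spans 4 semitones.
A fourth spanning 4 semitones is diminished (the perfect fourth is 5).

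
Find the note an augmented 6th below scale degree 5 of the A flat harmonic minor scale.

Gbb

Scale degree 5 of Ab harmonic minor is Eb.
An augmented sixth (10 semitones) below Eb lands on the letter G, giving Gbb.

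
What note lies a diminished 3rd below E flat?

C#

E down a major third is C, so the target letter is C.
From Eb, a diminished third is 2 semitones down: C#.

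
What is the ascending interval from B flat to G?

major sixth

Counting letters B–C–D–E–F–G gives a sixth.
Bb→G = 9 semitones, exactly the major sixth.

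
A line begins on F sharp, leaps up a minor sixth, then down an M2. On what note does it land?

C

A minor sixth up from F# is D (letter D, 8 semitones up).
A major second down from D is C (letter C, 2 semitones down).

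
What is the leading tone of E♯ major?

D##

The E# major scale runs E# F## G## A# B# C## D##.
Degree 7 is D##.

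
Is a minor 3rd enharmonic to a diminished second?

No

A minor third spans 3 semitones; a diminished second spans 0.
The spans differ, so they are not enharmonic equivalents.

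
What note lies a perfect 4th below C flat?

Gb

A fourth below C lands on the letter G.
A perfect fourth spans 5 semitones, so Cb moves to pitch class 6. On the letter G that is Gb.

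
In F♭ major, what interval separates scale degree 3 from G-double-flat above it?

diminished seventh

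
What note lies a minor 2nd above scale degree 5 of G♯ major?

Scale degree 5 of G# major is D#.
A minor second (1 semitone) above D# lands on the letter E, giving E.

E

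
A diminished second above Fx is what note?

G

F up a major second is G, so the target letter is G.
From F##, a diminished second is 0 semitones up: G.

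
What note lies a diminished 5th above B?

B up a perfect fifth is F#, so the target letter is F.
From B, a diminished fifth is 6 semitones up: F.

F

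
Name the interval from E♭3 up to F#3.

The letter names run E→F, a span of 1 letter step, so the interval is some kind of second.
Eb to F# is 3 semitones. A major second is 2, so 3 makes it augmented.

augmented second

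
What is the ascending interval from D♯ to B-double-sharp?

augmented sixth

Counting letters D–E–F–G–A–B gives a sixth.
D#→B## = 10 semitones, 1 wider than the major sixth (9), so augmented.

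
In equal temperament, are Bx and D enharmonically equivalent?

Two spellings are enharmonically equivalent only if they share a pitch class.
Here B## → 1, D → 2; 1 ≠ 2, so they are not.

No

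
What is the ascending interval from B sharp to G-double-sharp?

major sixth

The letter names run B→G, a span of 5 letter steps, so the interval is some kind of sixth.
B# to G## is 9 semitones. A major sixth is 9, so 9 makes it major.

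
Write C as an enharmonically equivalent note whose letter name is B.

C is pitch class 0. The letter B alone is pitch class 11.
To reach pitch class 0 from B requires an offset of +1 semitone, i.e. sharp: B#.

B#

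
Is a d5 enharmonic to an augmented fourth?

A diminished fifth spans 6 semitones; an augmented fourth spans 6.
They are enharmonically equivalent.

Yes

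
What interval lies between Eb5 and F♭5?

Counting letters E–F gives a second.
Eb→Fb = 1 semitone, 1 narrower than the major second (2), so minor.

minor second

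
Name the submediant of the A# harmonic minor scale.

F#

Degree 6 takes the letter 5 steps above A, which is F.
In harmonic minor, degree 6 sits 8 semitones above the tonic. A# + 8 semitones is pitch class 6, spelled on F as F#.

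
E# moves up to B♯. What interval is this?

perfect fifth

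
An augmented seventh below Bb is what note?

Cbb

B down a major seventh is C, so the target letter is C.
From Bb, an augmented seventh is 12 semitones down: Cbb.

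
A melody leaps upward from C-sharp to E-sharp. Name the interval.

major third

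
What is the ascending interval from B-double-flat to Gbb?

minor sixth

Counting letters B–C–D–E–F–G gives a sixth.
Bbb→Gbb = 8 semitones, 1 narrower than the major sixth (9), so minor.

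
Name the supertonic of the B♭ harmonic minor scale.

Degree 2 takes the letter 1 step above B, which is C.
In harmonic minor, degree 2 sits 2 semitones above the tonic. Bb + 2 semitones is pitch class 0, spelled on C as C.

C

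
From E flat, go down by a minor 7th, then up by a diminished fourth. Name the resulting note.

Bbb

A minor seventh down from Eb is F (letter F, 10 semitones down).
A diminished fourth up from F is Bbb (letter B, 4 semitones up).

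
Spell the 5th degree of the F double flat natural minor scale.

Cbb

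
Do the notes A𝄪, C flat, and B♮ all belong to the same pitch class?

A## is pitch class 11; Cb is pitch class 11; B is pitch class 11.
All spellings map to pitch class 11, so they are enharmonically equivalent.

Yes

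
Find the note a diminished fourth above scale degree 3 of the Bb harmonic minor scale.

Gbb

Scale degree 3 of Bb harmonic minor is Db.
A diminished fourth (4 semitones) above Db lands on the letter G, giving Gbb.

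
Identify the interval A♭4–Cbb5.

Counting letters A–B–C gives a third.
Ab→Cbb = 2 semitones, 2 narrower than the major third (4), so diminished.

diminished third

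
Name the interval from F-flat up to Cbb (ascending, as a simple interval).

diminished fifth

The letter names run F→C, a span of 4 letter steps, so the interval is some kind of fifth.
Fb to Cbb is 6 semitones. A perfect fifth is 7, so 6 makes it diminished.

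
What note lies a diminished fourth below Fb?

C

F down a perfect fourth is C, so the target letter is C.
From Fb, a diminished fourth is 4 semitones down: C.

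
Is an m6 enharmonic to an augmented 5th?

Yes

A minor sixth spans 8 semitones; an augmented fifth spans 8.
They are enharmonically equivalent.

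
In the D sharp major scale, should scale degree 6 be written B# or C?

B#

Each scale degree takes a distinct letter name. Degree 6 of a scale on D must use the letter B.
B# and C are enharmonically the same pitch, but only B# uses the letter B, so it is the correct spelling here.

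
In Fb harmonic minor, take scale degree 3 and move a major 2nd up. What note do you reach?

Scale degree 3 of Fb harmonic minor is Abb.
A major second (2 semitones) above Abb lands on the letter B, giving Bbb.

Bbb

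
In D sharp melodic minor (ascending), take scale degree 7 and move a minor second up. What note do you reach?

Scale degree 7 of D# melodic minor (ascending) is C##.
A minor second (1 semitone) above C## lands on the letter D, giving D#.

D#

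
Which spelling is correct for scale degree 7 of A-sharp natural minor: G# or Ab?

Each scale degree takes a distinct letter name. Degree 7 of a scale on A must use the letter G.
G# and Ab are enharmonically the same pitch, but only G# uses the letter G, so it is the correct spelling here.

G#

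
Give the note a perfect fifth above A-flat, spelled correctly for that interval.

A up a perfect fifth is E, so the target letter is E.
From Ab, a perfect fifth is 7 semitones up: Eb.

Eb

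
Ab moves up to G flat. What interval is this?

The letter names run A→G, a span of 6 letter steps, so the interval is some kind of seventh.
Ab to Gb is 10 semitones. A major seventh is 11, so 10 makes it minor.

minor seventh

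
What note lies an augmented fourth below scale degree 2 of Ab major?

Fb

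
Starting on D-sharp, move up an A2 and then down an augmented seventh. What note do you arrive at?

F#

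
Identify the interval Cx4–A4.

Counting letters C–D–E–F–G–A gives a sixth.
C##→A = 7 semitones, 2 narrower than the major sixth (9), so diminished.

diminished sixth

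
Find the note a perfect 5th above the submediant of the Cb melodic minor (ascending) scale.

The submediant of Cb melodic minor (ascending) is Ab.
A perfect fifth (7 semitones) above Ab lands on the letter E, giving Eb.

Eb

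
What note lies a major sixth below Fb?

Abb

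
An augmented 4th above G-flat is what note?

C

A fourth above G lands on the letter C.
An augmented fourth spans 6 semitones, so Gb moves to pitch class 0. On the letter C that is C.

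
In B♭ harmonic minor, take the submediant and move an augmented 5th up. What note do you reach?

The submediant of Bb harmonic minor is Gb.
An augmented fifth (8 semitones) above Gb lands on the letter D, giving D.

D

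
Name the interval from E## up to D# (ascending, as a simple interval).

Counting letters E–F–G–A–B–C–D gives a seventh.
E##→D# = 9 semitones, 2 narrower than the major seventh (11), so diminished.

diminished seventh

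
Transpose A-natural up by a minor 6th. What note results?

A sixth above A lands on the letter F.
A minor sixth spans 8 semitones, so A moves to pitch class 5. On the letter F that is F.

F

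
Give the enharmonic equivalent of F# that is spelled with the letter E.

E##

Plain E sits 2 semitones below F#, so on the letter E the same pitch needs a double sharp: E##.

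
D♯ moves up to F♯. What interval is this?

The letter names run D→F, a span of 2 letter steps, so the interval is some kind of third.
D# to F# is 3 semitones. A major third is 4, so 3 makes it minor.

minor third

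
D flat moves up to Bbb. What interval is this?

The letter names run D→B, a span of 5 letter steps, so the interval is some kind of sixth.
Db to Bbb is 8 semitones. A major sixth is 9, so 8 makes it minor.

minor sixth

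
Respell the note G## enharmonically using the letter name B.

G## is pitch class 9. The letter B alone is pitch class 11.
To reach pitch class 9 from B requires an offset of -2 semitones, i.e. double flat: Bbb.

Bbb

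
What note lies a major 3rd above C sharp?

C up a major third is E, so the target letter is E.
From C#, a major third is 4 semitones up: E#.

E#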